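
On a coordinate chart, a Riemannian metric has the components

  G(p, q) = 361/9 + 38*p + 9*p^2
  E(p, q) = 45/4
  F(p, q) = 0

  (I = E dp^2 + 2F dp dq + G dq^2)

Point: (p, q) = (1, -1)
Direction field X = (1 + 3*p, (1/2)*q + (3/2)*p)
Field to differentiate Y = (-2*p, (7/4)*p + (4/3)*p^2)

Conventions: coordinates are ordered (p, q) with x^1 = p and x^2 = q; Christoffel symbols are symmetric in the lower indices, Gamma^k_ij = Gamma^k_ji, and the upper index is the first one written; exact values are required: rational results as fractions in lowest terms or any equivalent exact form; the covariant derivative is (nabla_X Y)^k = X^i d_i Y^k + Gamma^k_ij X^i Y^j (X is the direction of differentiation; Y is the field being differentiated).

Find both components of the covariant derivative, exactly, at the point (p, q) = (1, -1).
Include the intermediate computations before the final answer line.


E = 45/4, F = 0, G = 784/9 at the point
E_p = 0, E_q = 0, F_p = 0, F_q = 0, G_p = 56, G_q = 0
EG - F^2 = 980;  g^inv = (1/980) * [[784/9, 0], [0, 45/4]]
first-kind symbols [ij,l] = (1/2)(d_i g_jl + d_j g_il - d_l g_ij): [pp,p] = E_p/2 = 0, [pp,q] = F_p - E_q/2 = 0, [pq,p] = E_q/2 = 0, [pq,q] = G_p/2 = 28, [qq,p] = F_q - G_p/2 = -28, [qq,q] = G_q/2 = 0
Gamma^p_ij = (G*[ij,p] - F*[ij,q])/(EG - F^2), Gamma^q_ij = (E*[ij,q] - F*[ij,p])/(EG - F^2)
Gamma_ppp = 0, Gamma_ppq = 0, Gamma_pqq = -112/45, Gamma_qpp = 0, Gamma_qpq = 9/28, Gamma_qqq = 0
X = (4, 1), Y = (-2, 37/12) at the point

Answer: (nabla_X Y)^p = -2116/135, (nabla_X Y)^q = 1763/84


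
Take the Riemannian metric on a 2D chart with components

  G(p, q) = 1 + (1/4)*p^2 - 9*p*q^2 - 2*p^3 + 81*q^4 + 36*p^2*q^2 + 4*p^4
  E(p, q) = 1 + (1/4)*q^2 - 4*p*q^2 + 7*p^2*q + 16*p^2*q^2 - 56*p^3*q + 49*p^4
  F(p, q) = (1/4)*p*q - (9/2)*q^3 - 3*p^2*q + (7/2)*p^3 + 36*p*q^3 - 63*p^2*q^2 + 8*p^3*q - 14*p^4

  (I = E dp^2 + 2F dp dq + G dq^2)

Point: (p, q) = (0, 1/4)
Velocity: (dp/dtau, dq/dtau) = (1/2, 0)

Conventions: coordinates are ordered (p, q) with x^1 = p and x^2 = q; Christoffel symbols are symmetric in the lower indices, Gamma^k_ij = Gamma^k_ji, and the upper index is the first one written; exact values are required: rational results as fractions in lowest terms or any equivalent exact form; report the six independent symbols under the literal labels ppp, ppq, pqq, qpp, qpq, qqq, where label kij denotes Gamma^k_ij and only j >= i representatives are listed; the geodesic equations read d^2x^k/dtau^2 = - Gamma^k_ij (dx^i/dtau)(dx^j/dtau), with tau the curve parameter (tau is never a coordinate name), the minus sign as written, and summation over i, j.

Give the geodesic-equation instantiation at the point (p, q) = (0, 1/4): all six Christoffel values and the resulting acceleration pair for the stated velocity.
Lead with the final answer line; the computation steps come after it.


Answer: Gamma_ppp = -32/341, Gamma_ppq = 16/341, Gamma_pqq = -144/341, Gamma_qpp = 144/341, Gamma_qpq = -72/341, Gamma_qqq = 648/341; accelerations (d^2p/dtau^2, d^2q/dtau^2) = (8/341, -36/341)

E = 65/64, F = -9/128, G = 337/256 at the point
E_p = -1/4, E_q = 1/8, F_p = 5/8, F_q = -27/32, G_p = -9/16, G_q = 81/16
EG - F^2 = 341/256;  g^inv = (256/341) * [[337/256, 9/128], [9/128, 65/64]]
first-kind symbols [ij,l] = (1/2)(d_i g_jl + d_j g_il - d_l g_ij): [pp,p] = E_p/2 = -1/8, [pp,q] = F_p - E_q/2 = 9/16, [pq,p] = E_q/2 = 1/16, [pq,q] = G_p/2 = -9/32, [qq,p] = F_q - G_p/2 = -9/16, [qq,q] = G_q/2 = 81/32
Gamma^p_ij = (G*[ij,p] - F*[ij,q])/(EG - F^2), Gamma^q_ij = (E*[ij,q] - F*[ij,p])/(EG - F^2)
Gamma_ppp = -32/341, Gamma_ppq = 16/341, Gamma_pqq = -144/341, Gamma_qpp = 144/341, Gamma_qpq = -72/341, Gamma_qqq = 648/341
d^2p/dtau^2 = -(Gamma_ppp*(1/2)^2 + 2*Gamma_ppq*(1/2)*(0) + Gamma_pqq*(0)^2) = 8/341
d^2q/dtau^2 = -(Gamma_qpp*(1/2)^2 + 2*Gamma_qpq*(1/2)*(0) + Gamma_qqq*(0)^2) = -36/341


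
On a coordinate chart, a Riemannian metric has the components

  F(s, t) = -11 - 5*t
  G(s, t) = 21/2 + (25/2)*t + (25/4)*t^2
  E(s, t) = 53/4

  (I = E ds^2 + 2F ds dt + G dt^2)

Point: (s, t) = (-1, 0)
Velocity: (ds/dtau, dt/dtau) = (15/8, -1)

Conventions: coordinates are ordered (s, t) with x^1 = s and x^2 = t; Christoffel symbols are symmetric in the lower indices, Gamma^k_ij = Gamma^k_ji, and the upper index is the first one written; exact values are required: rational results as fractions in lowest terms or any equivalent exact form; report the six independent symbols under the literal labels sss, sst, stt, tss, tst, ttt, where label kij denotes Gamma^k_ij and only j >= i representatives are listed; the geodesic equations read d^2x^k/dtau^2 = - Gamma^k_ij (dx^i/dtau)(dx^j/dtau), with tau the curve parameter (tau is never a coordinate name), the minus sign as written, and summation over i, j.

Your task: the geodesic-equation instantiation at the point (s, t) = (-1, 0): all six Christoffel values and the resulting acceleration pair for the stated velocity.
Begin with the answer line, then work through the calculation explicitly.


Answer: Gamma_sss = 0, Gamma_sst = 0, Gamma_stt = 26/29, Gamma_tss = 0, Gamma_tst = 0, Gamma_ttt = 89/58; accelerations (d^2s/dtau^2, d^2t/dtau^2) = (-26/29, -89/58)

E = 53/4, F = -11, G = 21/2 at the point
E_s = 0, E_t = 0, F_s = 0, F_t = -5, G_s = 0, G_t = 25/2
EG - F^2 = 145/8;  g^inv = (8/145) * [[21/2, 11], [11, 53/4]]
first-kind symbols [ij,l] = (1/2)(d_i g_jl + d_j g_il - d_l g_ij): [ss,s] = E_s/2 = 0, [ss,t] = F_s - E_t/2 = 0, [st,s] = E_t/2 = 0, [st,t] = G_s/2 = 0, [tt,s] = F_t - G_s/2 = -5, [tt,t] = G_t/2 = 25/4
Gamma^s_ij = (G*[ij,s] - F*[ij,t])/(EG - F^2), Gamma^t_ij = (E*[ij,t] - F*[ij,s])/(EG - F^2)
Gamma_sss = 0, Gamma_sst = 0, Gamma_stt = 26/29, Gamma_tss = 0, Gamma_tst = 0, Gamma_ttt = 89/58
d^2s/dtau^2 = -(Gamma_sss*(15/8)^2 + 2*Gamma_sst*(15/8)*(-1) + Gamma_stt*(-1)^2) = -26/29
d^2t/dtau^2 = -(Gamma_tss*(15/8)^2 + 2*Gamma_tst*(15/8)*(-1) + Gamma_ttt*(-1)^2) = -89/58


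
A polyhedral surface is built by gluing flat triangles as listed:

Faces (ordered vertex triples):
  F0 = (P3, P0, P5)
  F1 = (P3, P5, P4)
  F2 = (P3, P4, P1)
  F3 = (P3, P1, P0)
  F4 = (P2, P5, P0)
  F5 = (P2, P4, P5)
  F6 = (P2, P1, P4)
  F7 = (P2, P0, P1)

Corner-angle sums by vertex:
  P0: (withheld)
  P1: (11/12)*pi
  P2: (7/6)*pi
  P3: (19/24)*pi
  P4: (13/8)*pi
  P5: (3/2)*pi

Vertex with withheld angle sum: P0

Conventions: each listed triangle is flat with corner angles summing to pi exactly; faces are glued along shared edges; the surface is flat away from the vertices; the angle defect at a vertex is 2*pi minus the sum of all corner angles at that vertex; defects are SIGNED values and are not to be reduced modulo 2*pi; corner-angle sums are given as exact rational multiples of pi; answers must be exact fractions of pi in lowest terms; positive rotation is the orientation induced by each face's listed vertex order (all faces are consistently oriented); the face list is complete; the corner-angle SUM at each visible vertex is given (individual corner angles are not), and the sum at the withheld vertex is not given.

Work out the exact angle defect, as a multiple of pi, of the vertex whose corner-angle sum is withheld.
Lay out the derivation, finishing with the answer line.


V = 6, E = 12, F = 8; chi = V - E + F = 2
Gauss-Bonnet: total defect = 2*pi*chi = 4*pi; visible defects sum to 4*pi

Answer: defect(P0) = 0


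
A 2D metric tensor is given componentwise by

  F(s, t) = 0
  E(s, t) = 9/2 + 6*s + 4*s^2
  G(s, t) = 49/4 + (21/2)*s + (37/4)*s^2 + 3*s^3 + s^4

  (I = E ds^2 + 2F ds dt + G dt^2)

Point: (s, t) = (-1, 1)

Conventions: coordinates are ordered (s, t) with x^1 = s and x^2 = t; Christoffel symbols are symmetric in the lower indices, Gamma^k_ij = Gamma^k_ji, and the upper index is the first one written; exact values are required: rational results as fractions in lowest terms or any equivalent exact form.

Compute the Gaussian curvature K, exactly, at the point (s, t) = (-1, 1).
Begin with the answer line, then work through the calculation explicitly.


Answer: K = -6/25

E = 5/2, F = 0, G = 9, EG - F^2 = 45/2 at the point
E_s = -2, E_t = 0, F_s = 0, F_t = 0, G_s = -3, G_t = 0
E_tt = 0, F_st = 0, G_ss = 25/2
Evaluate Brioschi's two determinant matrices M1, M2 and divide by (EG - F^2)^2.
M1 = [[-E_tt/2 + F_st - G_ss/2, E_s/2, F_s - E_t/2], [F_t - G_s/2, E, F], [G_t/2, F, G]] = [[-25/4, -1, 0], [3/2, 5/2, 0], [0, 0, 9]]; det M1 = -1017/8
M2 = [[0, E_t/2, G_s/2], [E_t/2, E, F], [G_s/2, F, G]] = [[0, 0, -3/2], [0, 5/2, 0], [-3/2, 0, 9]]; det M2 = -45/8
det M1 - det M2 = -243/2; K = -243/2 / (45/2)^2 = -6/25


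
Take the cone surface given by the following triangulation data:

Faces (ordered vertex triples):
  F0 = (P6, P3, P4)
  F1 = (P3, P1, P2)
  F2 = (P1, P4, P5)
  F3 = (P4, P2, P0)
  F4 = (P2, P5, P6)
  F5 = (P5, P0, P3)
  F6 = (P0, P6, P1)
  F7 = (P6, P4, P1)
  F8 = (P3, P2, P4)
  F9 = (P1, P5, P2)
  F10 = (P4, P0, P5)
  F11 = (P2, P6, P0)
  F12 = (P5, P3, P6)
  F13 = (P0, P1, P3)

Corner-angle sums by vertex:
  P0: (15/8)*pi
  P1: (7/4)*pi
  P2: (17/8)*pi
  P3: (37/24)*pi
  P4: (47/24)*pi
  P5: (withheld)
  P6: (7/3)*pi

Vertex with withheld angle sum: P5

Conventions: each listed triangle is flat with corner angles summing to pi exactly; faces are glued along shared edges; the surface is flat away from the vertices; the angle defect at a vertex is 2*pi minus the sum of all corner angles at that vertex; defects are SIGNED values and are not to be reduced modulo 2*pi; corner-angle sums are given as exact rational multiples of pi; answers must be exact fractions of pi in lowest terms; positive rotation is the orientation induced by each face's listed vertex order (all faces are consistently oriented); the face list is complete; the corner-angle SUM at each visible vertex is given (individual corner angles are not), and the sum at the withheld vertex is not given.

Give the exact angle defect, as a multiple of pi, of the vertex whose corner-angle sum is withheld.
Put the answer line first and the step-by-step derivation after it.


Answer: defect(P5) = (-5/12)*pi

V = 7, E = 21, F = 14; chi = V - E + F = 0
Gauss-Bonnet: total defect = 2*pi*chi = 0; visible defects sum to (5/12)*pi


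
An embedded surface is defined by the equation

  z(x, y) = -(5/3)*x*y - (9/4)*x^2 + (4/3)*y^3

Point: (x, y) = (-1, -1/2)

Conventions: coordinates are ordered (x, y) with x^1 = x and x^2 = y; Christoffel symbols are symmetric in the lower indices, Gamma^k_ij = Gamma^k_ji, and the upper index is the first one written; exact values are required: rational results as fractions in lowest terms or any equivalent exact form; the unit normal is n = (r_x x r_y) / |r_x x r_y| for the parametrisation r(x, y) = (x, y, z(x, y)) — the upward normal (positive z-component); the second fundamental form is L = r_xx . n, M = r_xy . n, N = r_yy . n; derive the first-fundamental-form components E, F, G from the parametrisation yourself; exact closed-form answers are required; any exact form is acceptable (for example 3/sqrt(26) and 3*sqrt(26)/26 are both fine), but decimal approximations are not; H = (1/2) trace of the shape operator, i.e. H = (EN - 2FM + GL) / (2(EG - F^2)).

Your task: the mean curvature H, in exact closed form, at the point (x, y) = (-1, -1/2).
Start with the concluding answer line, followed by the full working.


Answer: H = -5771*sqrt(329)/432964

z_x = 16/3, z_y = 8/3, z_xx = -9/2, z_xy = -5/3, z_yy = -4
E = 265/9, F = 128/9, G = 73/9; answer radicand W^2 = 329/9
unnormalised second-form numerators: l = -9/2, m = -5/3, n = -4; L = l/sqrt(329/9), and similarly M = m/sqrt(W^2), N = n/sqrt(W^2)
H = (E*n - 2*F*m + G*l) / (2*(EG - F^2)*sqrt(W^2)); E*n - 2*F*m + G*l = -5771/54, EG - F^2 = 329/9, so H = (-5771/3948)/sqrt(329/9)


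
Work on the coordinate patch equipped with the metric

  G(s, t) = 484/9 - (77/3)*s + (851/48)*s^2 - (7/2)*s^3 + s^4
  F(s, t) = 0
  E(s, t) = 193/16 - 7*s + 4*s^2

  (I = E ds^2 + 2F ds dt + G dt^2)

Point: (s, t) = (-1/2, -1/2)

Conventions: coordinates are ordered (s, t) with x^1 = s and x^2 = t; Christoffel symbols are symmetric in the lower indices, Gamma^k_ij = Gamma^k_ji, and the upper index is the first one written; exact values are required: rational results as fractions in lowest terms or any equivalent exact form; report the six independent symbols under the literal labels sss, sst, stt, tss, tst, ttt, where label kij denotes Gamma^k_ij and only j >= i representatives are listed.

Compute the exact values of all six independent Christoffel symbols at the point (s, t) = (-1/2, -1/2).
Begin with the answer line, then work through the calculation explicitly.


Answer: Gamma_sss = -88/265, Gamma_sst = 0, Gamma_stt = 2233/1590, Gamma_tss = 0, Gamma_tst = -66/203, Gamma_ttt = 0

E = 265/16, F = 0, G = 41209/576 at the point
E_s = -11, E_t = 0, F_s = 0, F_t = 0, G_s = -2233/48, G_t = 0
EG - F^2 = 10920385/9216;  g^inv = (9216/10920385) * [[41209/576, 0], [0, 265/16]]
first-kind symbols [ij,l] = (1/2)(d_i g_jl + d_j g_il - d_l g_ij): [ss,s] = E_s/2 = -11/2, [ss,t] = F_s - E_t/2 = 0, [st,s] = E_t/2 = 0, [st,t] = G_s/2 = -2233/96, [tt,s] = F_t - G_s/2 = 2233/96, [tt,t] = G_t/2 = 0
Gamma^s_ij = (G*[ij,s] - F*[ij,t])/(EG - F^2), Gamma^t_ij = (E*[ij,t] - F*[ij,s])/(EG - F^2)


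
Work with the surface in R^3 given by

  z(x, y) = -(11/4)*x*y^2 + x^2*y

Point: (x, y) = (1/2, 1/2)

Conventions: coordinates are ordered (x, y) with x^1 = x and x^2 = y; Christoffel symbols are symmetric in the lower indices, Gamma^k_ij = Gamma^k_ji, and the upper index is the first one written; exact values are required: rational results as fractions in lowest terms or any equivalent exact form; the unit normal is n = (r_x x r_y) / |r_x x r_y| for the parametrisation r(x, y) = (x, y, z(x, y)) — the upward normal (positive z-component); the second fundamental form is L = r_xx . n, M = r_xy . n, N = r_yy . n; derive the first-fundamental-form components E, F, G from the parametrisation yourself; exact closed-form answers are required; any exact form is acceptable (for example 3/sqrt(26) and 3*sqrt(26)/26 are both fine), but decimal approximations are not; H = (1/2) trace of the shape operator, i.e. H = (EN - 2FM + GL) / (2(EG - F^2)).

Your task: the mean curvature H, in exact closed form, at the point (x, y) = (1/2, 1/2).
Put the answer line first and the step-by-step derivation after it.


Answer: H = 322*sqrt(589)/346921

z_x = -3/16, z_y = -9/8, z_xx = 1, z_xy = -7/4, z_yy = -11/4
E = 265/256, F = 27/128, G = 145/64; answer radicand W^2 = 589/256
unnormalised second-form numerators: l = 1, m = -7/4, n = -11/4; L = l/sqrt(589/256), and similarly M = m/sqrt(W^2), N = n/sqrt(W^2)
H = (E*n - 2*F*m + G*l) / (2*(EG - F^2)*sqrt(W^2)); E*n - 2*F*m + G*l = 161/1024, EG - F^2 = 589/256, so H = (161/4712)/sqrt(589/256)


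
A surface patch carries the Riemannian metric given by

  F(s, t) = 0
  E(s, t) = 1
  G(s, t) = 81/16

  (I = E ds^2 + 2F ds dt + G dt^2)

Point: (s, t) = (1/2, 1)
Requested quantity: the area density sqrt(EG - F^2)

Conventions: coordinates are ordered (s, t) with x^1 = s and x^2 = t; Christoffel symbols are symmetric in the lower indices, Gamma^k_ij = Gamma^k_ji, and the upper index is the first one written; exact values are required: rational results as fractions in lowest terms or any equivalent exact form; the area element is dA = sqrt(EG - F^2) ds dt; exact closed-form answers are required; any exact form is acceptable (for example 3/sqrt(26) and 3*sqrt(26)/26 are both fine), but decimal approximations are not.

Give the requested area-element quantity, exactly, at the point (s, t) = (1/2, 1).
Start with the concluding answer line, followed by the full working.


Answer: sqrt(EG - F^2) = 9/4

E = 1, F = 0, G = 81/16; EG - F^2 = 81/16


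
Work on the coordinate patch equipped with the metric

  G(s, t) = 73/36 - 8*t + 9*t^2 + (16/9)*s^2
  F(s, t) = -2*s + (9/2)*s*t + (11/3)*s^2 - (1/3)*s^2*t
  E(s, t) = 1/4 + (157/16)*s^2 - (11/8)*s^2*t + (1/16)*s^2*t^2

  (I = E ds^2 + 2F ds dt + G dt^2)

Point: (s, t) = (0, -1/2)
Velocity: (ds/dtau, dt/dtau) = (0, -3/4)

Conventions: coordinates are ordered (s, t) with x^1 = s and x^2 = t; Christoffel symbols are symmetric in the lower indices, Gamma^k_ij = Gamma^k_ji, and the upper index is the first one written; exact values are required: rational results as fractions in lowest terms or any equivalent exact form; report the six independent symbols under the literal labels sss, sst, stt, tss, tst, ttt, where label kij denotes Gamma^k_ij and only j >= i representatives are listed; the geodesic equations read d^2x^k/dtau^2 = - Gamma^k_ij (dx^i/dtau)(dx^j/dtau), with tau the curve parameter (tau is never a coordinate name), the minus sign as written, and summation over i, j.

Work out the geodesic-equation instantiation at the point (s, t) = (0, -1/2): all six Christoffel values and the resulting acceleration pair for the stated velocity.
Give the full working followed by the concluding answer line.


E = 1/4, F = 0, G = 149/18 at the point
E_s = 0, E_t = 0, F_s = -17/4, F_t = 0, G_s = 0, G_t = -17
EG - F^2 = 149/72;  g^inv = (72/149) * [[149/18, 0], [0, 1/4]]
first-kind symbols [ij,l] = (1/2)(d_i g_jl + d_j g_il - d_l g_ij): [ss,s] = E_s/2 = 0, [ss,t] = F_s - E_t/2 = -17/4, [st,s] = E_t/2 = 0, [st,t] = G_s/2 = 0, [tt,s] = F_t - G_s/2 = 0, [tt,t] = G_t/2 = -17/2
Gamma^s_ij = (G*[ij,s] - F*[ij,t])/(EG - F^2), Gamma^t_ij = (E*[ij,t] - F*[ij,s])/(EG - F^2)
Gamma_sss = 0, Gamma_sst = 0, Gamma_stt = 0, Gamma_tss = -153/298, Gamma_tst = 0, Gamma_ttt = -153/149
d^2s/dtau^2 = -(Gamma_sss*(0)^2 + 2*Gamma_sst*(0)*(-3/4) + Gamma_stt*(-3/4)^2) = 0
d^2t/dtau^2 = -(Gamma_tss*(0)^2 + 2*Gamma_tst*(0)*(-3/4) + Gamma_ttt*(-3/4)^2) = 1377/2384

Answer: Gamma_sss = 0, Gamma_sst = 0, Gamma_stt = 0, Gamma_tss = -153/298, Gamma_tst = 0, Gamma_ttt = -153/149; accelerations (d^2s/dtau^2, d^2t/dtau^2) = (0, 1377/2384)


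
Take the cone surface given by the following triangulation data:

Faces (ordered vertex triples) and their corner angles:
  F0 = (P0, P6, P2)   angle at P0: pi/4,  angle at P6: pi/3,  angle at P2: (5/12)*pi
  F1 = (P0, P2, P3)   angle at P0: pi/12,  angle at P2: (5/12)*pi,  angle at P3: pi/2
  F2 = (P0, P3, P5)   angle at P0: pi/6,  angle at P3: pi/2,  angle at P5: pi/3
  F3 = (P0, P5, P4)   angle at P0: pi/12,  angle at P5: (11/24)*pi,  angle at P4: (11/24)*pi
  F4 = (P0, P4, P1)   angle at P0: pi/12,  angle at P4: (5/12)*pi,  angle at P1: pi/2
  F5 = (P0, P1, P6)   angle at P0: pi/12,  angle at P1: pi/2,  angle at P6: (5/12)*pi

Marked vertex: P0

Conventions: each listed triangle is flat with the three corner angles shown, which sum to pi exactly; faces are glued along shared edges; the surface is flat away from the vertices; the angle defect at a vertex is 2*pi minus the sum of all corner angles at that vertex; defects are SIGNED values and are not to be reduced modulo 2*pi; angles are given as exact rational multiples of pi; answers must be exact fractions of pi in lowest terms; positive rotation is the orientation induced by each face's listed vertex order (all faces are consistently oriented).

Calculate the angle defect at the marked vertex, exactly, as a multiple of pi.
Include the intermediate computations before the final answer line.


Sum of corner angles at P0: (3/4)*pi
defect = 2*pi - (3/4)*pi

Answer: defect(P0) = (5/4)*pi


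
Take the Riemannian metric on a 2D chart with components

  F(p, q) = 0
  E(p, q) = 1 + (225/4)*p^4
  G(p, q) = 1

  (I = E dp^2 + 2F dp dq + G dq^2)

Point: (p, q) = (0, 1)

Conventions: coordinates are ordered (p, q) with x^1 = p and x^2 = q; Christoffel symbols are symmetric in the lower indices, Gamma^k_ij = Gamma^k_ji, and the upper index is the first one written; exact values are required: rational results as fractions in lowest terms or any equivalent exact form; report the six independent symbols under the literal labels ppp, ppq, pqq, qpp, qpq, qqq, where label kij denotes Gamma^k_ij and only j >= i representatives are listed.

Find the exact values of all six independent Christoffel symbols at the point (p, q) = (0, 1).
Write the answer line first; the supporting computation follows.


Answer: Gamma_ppp = 0, Gamma_ppq = 0, Gamma_pqq = 0, Gamma_qpp = 0, Gamma_qpq = 0, Gamma_qqq = 0

E = 1, F = 0, G = 1 at the point
E_p = 0, E_q = 0, F_p = 0, F_q = 0, G_p = 0, G_q = 0
EG - F^2 = 1;  g^inv = (1) * [[1, 0], [0, 1]]
first-kind symbols [ij,l] = (1/2)(d_i g_jl + d_j g_il - d_l g_ij): [pp,p] = E_p/2 = 0, [pp,q] = F_p - E_q/2 = 0, [pq,p] = E_q/2 = 0, [pq,q] = G_p/2 = 0, [qq,p] = F_q - G_p/2 = 0, [qq,q] = G_q/2 = 0
Gamma^p_ij = (G*[ij,p] - F*[ij,q])/(EG - F^2), Gamma^q_ij = (E*[ij,q] - F*[ij,p])/(EG - F^2)


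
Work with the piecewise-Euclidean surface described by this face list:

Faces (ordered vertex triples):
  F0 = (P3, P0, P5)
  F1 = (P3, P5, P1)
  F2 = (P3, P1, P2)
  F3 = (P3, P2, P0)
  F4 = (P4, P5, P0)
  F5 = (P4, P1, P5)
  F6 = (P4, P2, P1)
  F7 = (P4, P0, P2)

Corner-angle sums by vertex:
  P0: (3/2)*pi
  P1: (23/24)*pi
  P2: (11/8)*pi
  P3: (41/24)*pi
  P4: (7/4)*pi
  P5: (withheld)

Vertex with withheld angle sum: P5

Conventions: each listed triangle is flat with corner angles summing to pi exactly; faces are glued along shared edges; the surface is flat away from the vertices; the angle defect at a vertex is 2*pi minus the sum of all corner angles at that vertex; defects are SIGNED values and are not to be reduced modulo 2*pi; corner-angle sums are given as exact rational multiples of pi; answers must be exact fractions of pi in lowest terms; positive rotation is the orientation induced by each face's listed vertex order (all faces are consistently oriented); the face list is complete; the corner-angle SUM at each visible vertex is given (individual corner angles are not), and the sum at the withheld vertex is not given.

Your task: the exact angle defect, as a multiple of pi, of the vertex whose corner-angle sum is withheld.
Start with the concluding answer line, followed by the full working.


Answer: defect(P5) = (31/24)*pi

V = 6, E = 12, F = 8; chi = V - E + F = 2
Gauss-Bonnet: total defect = 2*pi*chi = 4*pi; visible defects sum to (65/24)*pi


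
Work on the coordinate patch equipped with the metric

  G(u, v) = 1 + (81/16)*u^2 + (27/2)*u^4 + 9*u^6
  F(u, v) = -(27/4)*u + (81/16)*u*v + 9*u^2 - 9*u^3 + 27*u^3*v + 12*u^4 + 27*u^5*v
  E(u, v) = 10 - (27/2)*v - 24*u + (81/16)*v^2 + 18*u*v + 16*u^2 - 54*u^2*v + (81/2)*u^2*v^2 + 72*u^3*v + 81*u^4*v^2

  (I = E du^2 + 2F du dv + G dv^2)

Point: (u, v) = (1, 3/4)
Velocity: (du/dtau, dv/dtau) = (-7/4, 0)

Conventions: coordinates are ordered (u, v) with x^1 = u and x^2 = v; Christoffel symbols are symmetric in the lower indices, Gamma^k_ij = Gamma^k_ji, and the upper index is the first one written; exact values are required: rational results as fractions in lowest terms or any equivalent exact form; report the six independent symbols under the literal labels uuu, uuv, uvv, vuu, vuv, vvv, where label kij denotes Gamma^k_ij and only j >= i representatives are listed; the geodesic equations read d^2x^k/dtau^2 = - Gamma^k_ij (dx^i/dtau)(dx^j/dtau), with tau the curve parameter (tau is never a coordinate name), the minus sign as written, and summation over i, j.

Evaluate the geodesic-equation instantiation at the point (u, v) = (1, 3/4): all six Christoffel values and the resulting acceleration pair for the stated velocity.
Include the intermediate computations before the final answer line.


E = 23057/256, F = 3171/64, G = 457/16 at the point
E_u = 5285/16, E_v = 6795/32, F_u = 12675/64, F_v = 945/16, G_u = 945/8, G_v = 0
EG - F^2 = 30113/256;  g^inv = (256/30113) * [[457/16, -3171/64], [-3171/64, 23057/256]]
first-kind symbols [ij,l] = (1/2)(d_i g_jl + d_j g_il - d_l g_ij): [uu,u] = E_u/2 = 5285/32, [uu,v] = F_u - E_v/2 = 735/8, [uv,u] = E_v/2 = 6795/64, [uv,v] = G_u/2 = 945/16, [vv,u] = F_v - G_u/2 = 0, [vv,v] = G_v/2 = 0
Gamma^u_ij = (G*[ij,u] - F*[ij,v])/(EG - F^2), Gamma^v_ij = (E*[ij,v] - F*[ij,u])/(EG - F^2)
Gamma_uuu = 42280/30113, Gamma_uuv = 27180/30113, Gamma_uvv = 0, Gamma_vuu = 23520/30113, Gamma_vuv = 15120/30113, Gamma_vvv = 0
d^2u/dtau^2 = -(Gamma_uuu*(-7/4)^2 + 2*Gamma_uuv*(-7/4)*(0) + Gamma_uvv*(0)^2) = -258965/60226
d^2v/dtau^2 = -(Gamma_vuu*(-7/4)^2 + 2*Gamma_vuv*(-7/4)*(0) + Gamma_vvv*(0)^2) = -72030/30113

Answer: Gamma_uuu = 42280/30113, Gamma_uuv = 27180/30113, Gamma_uvv = 0, Gamma_vuu = 23520/30113, Gamma_vuv = 15120/30113, Gamma_vvv = 0; accelerations (d^2u/dtau^2, d^2v/dtau^2) = (-258965/60226, -72030/30113)


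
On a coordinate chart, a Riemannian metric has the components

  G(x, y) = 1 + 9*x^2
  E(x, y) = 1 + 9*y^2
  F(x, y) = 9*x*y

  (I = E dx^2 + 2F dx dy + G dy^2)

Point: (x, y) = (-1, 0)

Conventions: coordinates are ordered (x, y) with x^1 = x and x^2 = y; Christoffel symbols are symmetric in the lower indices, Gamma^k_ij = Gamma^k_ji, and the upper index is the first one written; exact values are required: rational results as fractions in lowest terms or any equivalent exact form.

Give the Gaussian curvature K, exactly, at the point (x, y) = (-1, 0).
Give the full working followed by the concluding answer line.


E = 1, F = 0, G = 10, EG - F^2 = 10 at the point
E_x = 0, E_y = 0, F_x = 0, F_y = -9, G_x = -18, G_y = 0
E_yy = 18, F_xy = 9, G_xx = 18
Brioschi: K = (det M1 - det M2) / (EG - F^2)^2 with the standard first/second-derivative matrices M1, M2.
M1 = [[-E_yy/2 + F_xy - G_xx/2, E_x/2, F_x - E_y/2], [F_y - G_x/2, E, F], [G_y/2, F, G]] = [[-9, 0, 0], [0, 1, 0], [0, 0, 10]]; det M1 = -90
M2 = [[0, E_y/2, G_x/2], [E_y/2, E, F], [G_x/2, F, G]] = [[0, 0, -9], [0, 1, 0], [-9, 0, 10]]; det M2 = -81
det M1 - det M2 = -9; K = -9 / (10)^2 = -9/100

Answer: K = -9/100


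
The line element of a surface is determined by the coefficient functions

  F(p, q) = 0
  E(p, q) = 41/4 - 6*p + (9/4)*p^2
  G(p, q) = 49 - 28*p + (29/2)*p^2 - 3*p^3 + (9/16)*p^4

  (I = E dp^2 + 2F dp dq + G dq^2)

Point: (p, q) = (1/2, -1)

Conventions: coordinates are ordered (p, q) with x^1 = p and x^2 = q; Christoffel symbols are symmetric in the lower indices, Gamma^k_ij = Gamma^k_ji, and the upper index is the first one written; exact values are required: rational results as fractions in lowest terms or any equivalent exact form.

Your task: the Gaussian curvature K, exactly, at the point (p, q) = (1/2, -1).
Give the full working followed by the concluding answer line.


E = 125/16, F = 0, G = 9801/256, EG - F^2 = 1225125/4096 at the point
E_p = -15/4, E_q = 0, F_p = 0, F_q = 0, G_p = -495/32, G_q = 0
E_qq = 0, F_pq = 0, G_pp = 347/16
The intrinsic route: Brioschi's K = (det M1 - det M2)/(EG - F^2)^2.
M1 = [[-E_qq/2 + F_pq - G_pp/2, E_p/2, F_p - E_q/2], [F_q - G_p/2, E, F], [G_q/2, F, G]] = [[-347/32, -15/8, 0], [495/64, 125/16, 0], [0, 0, 9801/256]]; det M1 = -176172975/65536
M2 = [[0, E_q/2, G_p/2], [E_q/2, E, F], [G_p/2, F, G]] = [[0, 0, -495/64], [0, 125/16, 0], [-495/64, 0, 9801/256]]; det M2 = -30628125/65536
det M1 - det M2 = -72772425/32768; K = -72772425/32768 / (1225125/4096)^2 = -512/20625

Answer: K = -512/20625


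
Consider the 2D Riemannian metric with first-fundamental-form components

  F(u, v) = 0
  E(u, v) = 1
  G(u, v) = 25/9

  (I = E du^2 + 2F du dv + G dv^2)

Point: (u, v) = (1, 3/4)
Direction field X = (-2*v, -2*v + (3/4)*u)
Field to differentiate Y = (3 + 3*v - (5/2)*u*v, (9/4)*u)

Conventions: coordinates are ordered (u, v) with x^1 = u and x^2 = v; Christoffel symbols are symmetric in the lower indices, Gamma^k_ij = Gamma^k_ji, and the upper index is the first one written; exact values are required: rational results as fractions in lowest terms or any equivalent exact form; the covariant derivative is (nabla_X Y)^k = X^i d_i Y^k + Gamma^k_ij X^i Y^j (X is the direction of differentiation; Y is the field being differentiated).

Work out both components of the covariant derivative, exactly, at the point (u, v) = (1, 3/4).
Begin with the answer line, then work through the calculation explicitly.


Answer: (nabla_X Y)^u = 39/16, (nabla_X Y)^v = -27/8

E = 1, F = 0, G = 25/9 at the point
E_u = 0, E_v = 0, F_u = 0, F_v = 0, G_u = 0, G_v = 0
EG - F^2 = 25/9;  g^inv = (9/25) * [[25/9, 0], [0, 1]]
first-kind symbols [ij,l] = (1/2)(d_i g_jl + d_j g_il - d_l g_ij): [uu,u] = E_u/2 = 0, [uu,v] = F_u - E_v/2 = 0, [uv,u] = E_v/2 = 0, [uv,v] = G_u/2 = 0, [vv,u] = F_v - G_u/2 = 0, [vv,v] = G_v/2 = 0
Gamma^u_ij = (G*[ij,u] - F*[ij,v])/(EG - F^2), Gamma^v_ij = (E*[ij,v] - F*[ij,u])/(EG - F^2)
Gamma_uuu = 0, Gamma_uuv = 0, Gamma_uvv = 0, Gamma_vuu = 0, Gamma_vuv = 0, Gamma_vvv = 0
X = (-3/2, -3/4), Y = (27/8, 9/4) at the point


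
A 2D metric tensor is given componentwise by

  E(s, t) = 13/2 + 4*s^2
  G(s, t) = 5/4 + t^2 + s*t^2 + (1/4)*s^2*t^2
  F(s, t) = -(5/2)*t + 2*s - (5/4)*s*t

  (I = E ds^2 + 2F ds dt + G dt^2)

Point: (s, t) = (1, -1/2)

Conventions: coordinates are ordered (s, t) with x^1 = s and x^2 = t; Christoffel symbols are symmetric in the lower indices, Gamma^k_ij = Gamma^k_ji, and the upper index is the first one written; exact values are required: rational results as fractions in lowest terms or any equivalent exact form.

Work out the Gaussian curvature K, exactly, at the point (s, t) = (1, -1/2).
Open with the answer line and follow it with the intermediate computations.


Answer: K = -11616/66049

E = 21/2, F = 31/8, G = 29/16, EG - F^2 = 257/64 at the point
E_s = 8, E_t = 0, F_s = 21/8, F_t = -15/4, G_s = 3/8, G_t = -9/4
E_tt = 0, F_st = -5/4, G_ss = 1/8
Brioschi: K = (det M1 - det M2) / (EG - F^2)^2 with the standard first/second-derivative matrices M1, M2.
M1 = [[-E_tt/2 + F_st - G_ss/2, E_s/2, F_s - E_t/2], [F_t - G_s/2, E, F], [G_t/2, F, G]] = [[-21/16, 4, 21/8], [-63/16, 21/2, 31/8], [-9/8, 31/8, 29/16]]; det M1 = -1641/512
M2 = [[0, E_t/2, G_s/2], [E_t/2, E, F], [G_s/2, F, G]] = [[0, 0, 3/16], [0, 21/2, 31/8], [3/16, 31/8, 29/16]]; det M2 = -189/512
det M1 - det M2 = -363/128; K = -363/128 / (257/64)^2 = -11616/66049


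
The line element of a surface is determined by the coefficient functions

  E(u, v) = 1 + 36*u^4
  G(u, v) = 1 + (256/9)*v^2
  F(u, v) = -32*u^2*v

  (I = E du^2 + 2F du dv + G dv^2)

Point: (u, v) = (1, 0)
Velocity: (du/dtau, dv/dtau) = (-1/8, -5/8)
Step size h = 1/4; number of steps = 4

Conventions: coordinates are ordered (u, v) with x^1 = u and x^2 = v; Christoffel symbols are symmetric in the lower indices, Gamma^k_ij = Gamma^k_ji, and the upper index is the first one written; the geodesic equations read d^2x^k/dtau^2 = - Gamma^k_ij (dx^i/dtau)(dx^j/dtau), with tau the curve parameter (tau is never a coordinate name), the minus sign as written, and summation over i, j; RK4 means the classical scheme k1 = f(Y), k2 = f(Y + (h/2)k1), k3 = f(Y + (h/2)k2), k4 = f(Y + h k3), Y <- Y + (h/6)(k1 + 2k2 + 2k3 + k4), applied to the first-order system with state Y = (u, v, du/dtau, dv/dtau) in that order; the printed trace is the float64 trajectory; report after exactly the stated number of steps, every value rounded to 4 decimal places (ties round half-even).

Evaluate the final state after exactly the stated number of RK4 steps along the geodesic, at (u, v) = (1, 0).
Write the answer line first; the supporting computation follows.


Answer: u = 1.0286, v = -0.5979, du/dtau = 0.1536, dv/dtau = -0.5559

f(Y) = (du/dtau, dv/dtau, -Gamma^u_ij Y'^i Y'^j, -Gamma^v_ij Y'^i Y'^j) with the Gammas evaluated at the stage position; h = 0.250000; intermediate values shown to 6 dp
step 0: u = 1.0000, v = 0.0000, du/dtau = -0.1250, dv/dtau = -0.6250
step 1:
  k1: at (u, v) = (1.000000, 0.000000), (du/dtau, dv/dtau) = (-0.125000, -0.625000); Gamma_uuu = 1.945946, Gamma_uuv = 0.000000, Gamma_uvv = -0.864865, Gamma_vuu = 0.000000, Gamma_vuv = 0.000000, Gamma_vvv = 0.000000; k1 = (-0.125000, -0.625000, 0.307432, 0.000000)
  k2: at (u, v) = (0.984375, -0.078125), (du/dtau, dv/dtau) = (-0.086571, -0.625000); Gamma_uuu = 1.963571, Gamma_uuv = 0.000000, Gamma_uvv = -0.886551, Gamma_vuu = 0.140722, Gamma_vuv = 0.000000, Gamma_vvv = -0.063536; k2 = (-0.086571, -0.625000, 0.331593, 0.023764)
  k3: at (u, v) = (0.989179, -0.078125), (du/dtau, dv/dtau) = (-0.083551, -0.622029); Gamma_uuu = 1.955301, Gamma_uuv = 0.000000, Gamma_uvv = -0.878529, Gamma_vuu = 0.138772, Gamma_vuv = 0.000000, Gamma_vvv = -0.062351; k3 = (-0.083551, -0.622029, 0.326272, 0.023156)
  k4: at (u, v) = (0.979112, -0.155507), (du/dtau, dv/dtau) = (-0.043432, -0.619211); Gamma_uuu = 1.943517, Gamma_uuv = 0.000000, Gamma_uvv = -0.882213, Gamma_vuu = 0.280235, Gamma_vuv = 0.000000, Gamma_vvv = -0.127206; k4 = (-0.043432, -0.619211, 0.334594, 0.048245)
  Y <- Y + (h/6)(k1 + 2k2 + 2k3 + k4): u = 0.9788, v = -0.1558, du/dtau = -0.0434, dv/dtau = -0.6191
step 2:
  k1: at (u, v) = (0.978805, -0.155761), (du/dtau, dv/dtau) = (-0.043427, -0.619080); Gamma_uuu = 1.943882, Gamma_uuv = 0.000000, Gamma_uvv = -0.882655, Gamma_vuu = 0.280921, Gamma_vuv = 0.000000, Gamma_vvv = -0.127557; k1 = (-0.043427, -0.619080, 0.334620, 0.048358)
  k2: at (u, v) = (0.973377, -0.233146), (du/dtau, dv/dtau) = (-0.001599, -0.613035); Gamma_uuu = 1.904640, Gamma_uuv = 0.000000, Gamma_uvv = -0.869660, Gamma_vuu = 0.416607, Gamma_vuv = 0.000000, Gamma_vvv = -0.190223; k2 = (-0.001599, -0.613035, 0.326824, 0.071487)
  k3: at (u, v) = (0.978605, -0.232391), (du/dtau, dv/dtau) = (-0.002574, -0.610144); Gamma_uuu = 1.897936, Gamma_uuv = 0.000000, Gamma_uvv = -0.861969, Gamma_vuu = 0.409386, Gamma_vuv = 0.000000, Gamma_vvv = -0.185927; k3 = (-0.002574, -0.610144, 0.320877, 0.069213)
  k4: at (u, v) = (0.978162, -0.308297), (du/dtau, dv/dtau) = (0.036792, -0.601776); Gamma_uuu = 1.838094, Gamma_uuv = 0.000000, Gamma_uvv = -0.835169, Gamma_vuu = 0.526458, Gamma_vuv = 0.000000, Gamma_vvv = -0.239205; k4 = (0.036792, -0.601776, 0.299956, 0.085912)
  Y <- Y + (h/6)(k1 + 2k2 + 2k3 + k4): u = 0.9782, v = -0.3086, du/dtau = 0.0370, dv/dtau = -0.6018
step 3:
  k1: at (u, v) = (0.978181, -0.308562), (du/dtau, dv/dtau) = (0.036989, -0.601760); Gamma_uuu = 1.837839, Gamma_uuv = 0.000000, Gamma_uvv = -0.835037, Gamma_vuu = 0.526816, Gamma_vuv = 0.000000, Gamma_vvv = -0.239363; k1 = (0.036989, -0.601760, 0.299865, 0.085956)
  k2: at (u, v) = (0.982805, -0.383782), (du/dtau, dv/dtau) = (0.074472, -0.591016); Gamma_uuu = 1.762646, Gamma_uuv = 0.000000, Gamma_uvv = -0.797105, Gamma_vuu = 0.622533, Gamma_vuv = 0.000000, Gamma_vvv = -0.281522; k2 = (0.074472, -0.591016, 0.268652, 0.094883)
  k3: at (u, v) = (0.987490, -0.382439), (du/dtau, dv/dtau) = (0.070570, -0.589900); Gamma_uuu = 1.760025, Gamma_uuv = 0.000000, Gamma_uvv = -0.792143, Gamma_vuu = 0.613568, Gamma_vuv = 0.000000, Gamma_vvv = -0.276152; k3 = (0.070570, -0.589900, 0.266886, 0.093040)
  k4: at (u, v) = (0.995824, -0.456037), (du/dtau, dv/dtau) = (0.103710, -0.578500); Gamma_uuu = 1.680178, Gamma_uuv = 0.000000, Gamma_uvv = -0.749878, Gamma_vuu = 0.686812, Gamma_vuv = 0.000000, Gamma_vvv = -0.306530; k4 = (0.103710, -0.578500, 0.232884, 0.095197)
  Y <- Y + (h/6)(k1 + 2k2 + 2k3 + k4): u = 0.9961, v = -0.4561, du/dtau = 0.1038, dv/dtau = -0.5786
step 4:
  k1: at (u, v) = (0.996130, -0.456149), (du/dtau, dv/dtau) = (0.103815, -0.578552); Gamma_uuu = 1.679883, Gamma_uuv = 0.000000, Gamma_uvv = -0.749515, Gamma_vuu = 0.686437, Gamma_vuv = 0.000000, Gamma_vvv = -0.306268; k1 = (0.103815, -0.578552, 0.232774, 0.095117)
  k2: at (u, v) = (1.009107, -0.528468), (du/dtau, dv/dtau) = (0.132912, -0.566662); Gamma_uuu = 1.598870, Gamma_uuv = 0.000000, Gamma_uvv = -0.704196, Gamma_vuu = 0.737573, Gamma_vuv = 0.000000, Gamma_vvv = -0.324852; k2 = (0.132912, -0.566662, 0.197877, 0.091282)
  k3: at (u, v) = (1.012744, -0.526982), (du/dtau, dv/dtau) = (0.128550, -0.567142); Gamma_uuu = 1.599064, Gamma_uuv = 0.000000, Gamma_uvv = -0.701752, Gamma_vuu = 0.730313, Gamma_vuv = 0.000000, Gamma_vvv = -0.320499; k3 = (0.128550, -0.567142, 0.199294, 0.091020)
  k4: at (u, v) = (1.028268, -0.597934), (du/dtau, dv/dtau) = (0.153638, -0.555797); Gamma_uuu = 1.522483, Gamma_uuv = 0.000000, Gamma_uvv = -0.658057, Gamma_vuu = 0.765317, Gamma_vuv = 0.000000, Gamma_vvv = -0.330790; k4 = (0.153638, -0.555797, 0.167343, 0.084119)
  Y <- Y + (h/6)(k1 + 2k2 + 2k3 + k4): u = 1.0286, v = -0.5979, du/dtau = 0.1536, dv/dtau = -0.5559


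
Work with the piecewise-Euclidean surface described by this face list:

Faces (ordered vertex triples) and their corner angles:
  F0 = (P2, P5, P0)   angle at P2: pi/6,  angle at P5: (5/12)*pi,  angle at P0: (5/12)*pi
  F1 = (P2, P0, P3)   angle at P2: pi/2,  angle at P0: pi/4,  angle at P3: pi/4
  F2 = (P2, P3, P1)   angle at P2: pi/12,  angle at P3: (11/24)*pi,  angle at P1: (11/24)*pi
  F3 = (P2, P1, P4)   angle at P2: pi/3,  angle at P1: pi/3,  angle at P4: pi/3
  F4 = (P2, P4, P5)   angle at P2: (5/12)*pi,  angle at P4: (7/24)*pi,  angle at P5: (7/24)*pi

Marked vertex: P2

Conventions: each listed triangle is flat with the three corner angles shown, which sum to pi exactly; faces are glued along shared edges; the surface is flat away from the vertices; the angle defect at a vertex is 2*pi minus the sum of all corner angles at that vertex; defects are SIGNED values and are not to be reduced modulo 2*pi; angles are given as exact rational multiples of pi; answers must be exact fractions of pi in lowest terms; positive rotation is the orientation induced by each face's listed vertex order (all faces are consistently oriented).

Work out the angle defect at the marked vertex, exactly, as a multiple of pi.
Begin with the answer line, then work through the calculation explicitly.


Answer: defect(P2) = pi/2

Sum of corner angles at P2: (3/2)*pi
defect = 2*pi - (3/2)*pi


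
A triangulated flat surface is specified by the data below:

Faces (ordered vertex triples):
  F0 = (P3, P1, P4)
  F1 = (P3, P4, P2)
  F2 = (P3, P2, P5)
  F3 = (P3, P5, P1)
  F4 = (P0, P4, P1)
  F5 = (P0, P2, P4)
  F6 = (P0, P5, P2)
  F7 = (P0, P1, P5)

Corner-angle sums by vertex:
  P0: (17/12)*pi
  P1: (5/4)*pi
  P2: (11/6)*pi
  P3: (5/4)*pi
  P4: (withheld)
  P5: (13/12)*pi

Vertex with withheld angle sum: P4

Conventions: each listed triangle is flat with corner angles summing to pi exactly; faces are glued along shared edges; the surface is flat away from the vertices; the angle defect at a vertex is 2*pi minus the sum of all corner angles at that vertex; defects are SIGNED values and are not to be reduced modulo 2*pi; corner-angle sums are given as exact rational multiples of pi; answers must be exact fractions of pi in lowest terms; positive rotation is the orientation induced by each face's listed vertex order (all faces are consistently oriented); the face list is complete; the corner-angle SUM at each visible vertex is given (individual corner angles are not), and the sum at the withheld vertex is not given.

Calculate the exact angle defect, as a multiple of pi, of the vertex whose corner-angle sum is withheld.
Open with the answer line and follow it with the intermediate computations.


Answer: defect(P4) = (5/6)*pi

V = 6, E = 12, F = 8; chi = V - E + F = 2
Gauss-Bonnet: total defect = 2*pi*chi = 4*pi; visible defects sum to (19/6)*pi


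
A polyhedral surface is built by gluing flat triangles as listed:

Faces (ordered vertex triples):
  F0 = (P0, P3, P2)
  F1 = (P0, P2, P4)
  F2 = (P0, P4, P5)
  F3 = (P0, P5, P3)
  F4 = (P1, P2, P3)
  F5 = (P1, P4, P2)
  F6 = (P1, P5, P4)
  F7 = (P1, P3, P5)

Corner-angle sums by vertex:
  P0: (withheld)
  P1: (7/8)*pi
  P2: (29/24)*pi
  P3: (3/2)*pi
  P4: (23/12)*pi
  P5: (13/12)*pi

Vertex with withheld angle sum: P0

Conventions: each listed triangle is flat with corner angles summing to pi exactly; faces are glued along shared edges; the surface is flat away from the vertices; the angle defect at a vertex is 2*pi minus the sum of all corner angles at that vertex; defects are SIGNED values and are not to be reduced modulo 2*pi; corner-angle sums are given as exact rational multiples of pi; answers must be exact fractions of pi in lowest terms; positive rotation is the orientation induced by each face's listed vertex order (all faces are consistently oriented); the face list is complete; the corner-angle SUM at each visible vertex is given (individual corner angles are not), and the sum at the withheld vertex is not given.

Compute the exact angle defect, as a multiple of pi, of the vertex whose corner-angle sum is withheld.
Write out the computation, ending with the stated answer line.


V = 6, E = 12, F = 8; chi = V - E + F = 2
Gauss-Bonnet: total defect = 2*pi*chi = 4*pi; visible defects sum to (41/12)*pi

Answer: defect(P0) = (7/12)*pi


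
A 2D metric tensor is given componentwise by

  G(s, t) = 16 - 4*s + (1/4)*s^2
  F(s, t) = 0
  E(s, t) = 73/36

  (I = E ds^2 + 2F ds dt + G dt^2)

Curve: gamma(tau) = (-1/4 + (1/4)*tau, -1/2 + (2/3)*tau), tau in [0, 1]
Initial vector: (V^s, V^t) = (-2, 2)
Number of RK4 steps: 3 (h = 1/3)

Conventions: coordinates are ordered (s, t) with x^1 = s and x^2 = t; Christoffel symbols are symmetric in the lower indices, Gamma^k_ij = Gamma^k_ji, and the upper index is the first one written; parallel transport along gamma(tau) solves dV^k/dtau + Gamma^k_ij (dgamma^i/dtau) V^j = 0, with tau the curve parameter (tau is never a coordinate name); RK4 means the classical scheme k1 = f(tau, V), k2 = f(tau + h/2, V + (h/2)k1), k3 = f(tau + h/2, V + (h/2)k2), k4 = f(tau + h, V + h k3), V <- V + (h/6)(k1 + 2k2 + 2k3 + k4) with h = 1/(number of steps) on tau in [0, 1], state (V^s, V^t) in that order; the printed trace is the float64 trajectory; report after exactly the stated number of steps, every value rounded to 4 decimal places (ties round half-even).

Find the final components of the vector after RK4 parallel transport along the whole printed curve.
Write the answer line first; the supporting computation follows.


Answer: V^s = -3.2893, V^t = 1.8411

gamma'(tau) = (1/4, 2/3); f(tau, V)^k = -Gamma^k_ij(gamma(tau)) gamma'^i(tau) V^j; h = 1/3; intermediate values shown to 6 dp
curve data and Christoffel symbols at the stage parameters:
  tau = 0.000000: gamma = (-0.250000, -0.500000), gamma' = (0.250000, 0.666667); Gamma_sss = 0.000000, Gamma_sst = 0.000000, Gamma_stt = 1.017123, Gamma_tss = 0.000000, Gamma_tst = -0.121212, Gamma_ttt = 0.000000
  tau = 0.166667: gamma = (-0.208333, -0.388889), gamma' = (0.250000, 0.666667); Gamma_sss = 0.000000, Gamma_sst = 0.000000, Gamma_stt = 1.011986, Gamma_tss = 0.000000, Gamma_tst = -0.121827, Gamma_ttt = 0.000000
  tau = 0.333333: gamma = (-0.166667, -0.277778), gamma' = (0.250000, 0.666667); Gamma_sss = 0.000000, Gamma_sst = 0.000000, Gamma_stt = 1.006849, Gamma_tss = 0.000000, Gamma_tst = -0.122449, Gamma_ttt = 0.000000
  tau = 0.500000: gamma = (-0.125000, -0.166667), gamma' = (0.250000, 0.666667); Gamma_sss = 0.000000, Gamma_sst = 0.000000, Gamma_stt = 1.001712, Gamma_tss = 0.000000, Gamma_tst = -0.123077, Gamma_ttt = 0.000000
  tau = 0.666667: gamma = (-0.083333, -0.055556), gamma' = (0.250000, 0.666667); Gamma_sss = 0.000000, Gamma_sst = 0.000000, Gamma_stt = 0.996575, Gamma_tss = 0.000000, Gamma_tst = -0.123711, Gamma_ttt = 0.000000
  tau = 0.833333: gamma = (-0.041667, 0.055556), gamma' = (0.250000, 0.666667); Gamma_sss = 0.000000, Gamma_sst = 0.000000, Gamma_stt = 0.991438, Gamma_tss = 0.000000, Gamma_tst = -0.124352, Gamma_ttt = 0.000000
  tau = 1.000000: gamma = (0.000000, 0.166667), gamma' = (0.250000, 0.666667); Gamma_sss = 0.000000, Gamma_sst = 0.000000, Gamma_stt = 0.986301, Gamma_tss = 0.000000, Gamma_tst = -0.125000, Gamma_ttt = 0.000000
step 0: V^s = -2.0000, V^t = 2.0000
step 1: k1 = (-1.356164, -0.101010), k2 = (-1.337957, -0.120393), k3 = (-1.335778, -0.120245), k4 = (-1.315562, -0.139615); V <- V + (h/6)(k1 + 2k2 + 2k3 + k4): V^s = -2.4455, V^t = 1.9599
step 2: k1 = (-1.315546, -0.139637), k2 = (-1.293292, -0.159059), k3 = (-1.291130, -0.158855), k4 = (-1.266941, -0.178209); V <- V + (h/6)(k1 + 2k2 + 2k3 + k4): V^s = -2.8761, V^t = 1.9069
step 3: k1 = (-1.266921, -0.178231), k2 = (-1.240757, -0.197583), k3 = (-1.238625, -0.197321), k4 = (-1.210612, -0.216549); V <- V + (h/6)(k1 + 2k2 + 2k3 + k4): V^s = -3.2893, V^t = 1.8411
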